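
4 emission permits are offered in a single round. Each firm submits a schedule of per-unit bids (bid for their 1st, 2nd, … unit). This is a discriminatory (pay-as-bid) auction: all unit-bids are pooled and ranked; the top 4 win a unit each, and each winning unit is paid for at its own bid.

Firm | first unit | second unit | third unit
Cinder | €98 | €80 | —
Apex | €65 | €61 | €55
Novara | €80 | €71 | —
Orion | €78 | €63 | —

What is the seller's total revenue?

Pooled unit-bids ranked (top 4): 98 (Cinder-1), 80 (Cinder-2), 80 (Novara-1), 78 (Orion-1)
Next rejected bid: €71 (not a price — pay-as-bid).
Each winning unit pays its own bid.
Revenue = 98 + 80 + 80 + 78 = €336.

Total revenue: €336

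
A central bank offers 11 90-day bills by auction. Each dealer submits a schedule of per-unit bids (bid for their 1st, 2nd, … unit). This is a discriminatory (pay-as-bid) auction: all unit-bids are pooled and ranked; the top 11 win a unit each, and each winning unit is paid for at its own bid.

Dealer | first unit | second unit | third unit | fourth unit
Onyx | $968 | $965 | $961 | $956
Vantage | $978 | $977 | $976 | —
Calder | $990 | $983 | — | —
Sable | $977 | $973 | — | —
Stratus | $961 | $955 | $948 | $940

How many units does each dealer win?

Calder 2, Onyx 3, Sable 2, Stratus 1, Vantage 3

Pooled unit-bids ranked (top 11): 990 (Calder-1), 983 (Calder-2), 978 (Vantage-1), 977 (Vantage-2), 977 (Sable-1), 976 (Vantage-3), 973 (Sable-2), 968 (Onyx-1), 965 (Onyx-2), 961 (Onyx-3), 961 (Stratus-1)
Next rejected bid: $956 (not a price — pay-as-bid).
Allocation: Calder 2, Onyx 3, Sable 2, Stratus 1, Vantage 3.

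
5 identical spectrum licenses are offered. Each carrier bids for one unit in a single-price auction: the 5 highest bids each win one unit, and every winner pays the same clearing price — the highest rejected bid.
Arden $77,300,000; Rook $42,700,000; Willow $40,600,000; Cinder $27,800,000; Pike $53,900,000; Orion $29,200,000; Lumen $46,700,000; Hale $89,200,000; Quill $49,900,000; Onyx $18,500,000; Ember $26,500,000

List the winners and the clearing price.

Hale, Arden, Pike, Quill, Lumen; each pays $42,700,000

Ordering the bids: 89,200,000 (Hale), 77,300,000 (Arden), 53,900,000 (Pike), 49,900,000 (Quill), 46,700,000 (Lumen), 42,700,000 (Rook), 40,600,000 (Willow), …
The 5 highest are Hale, Arden, Pike, Quill, Lumen.
Clearing price = highest rejected bid = $42,700,000.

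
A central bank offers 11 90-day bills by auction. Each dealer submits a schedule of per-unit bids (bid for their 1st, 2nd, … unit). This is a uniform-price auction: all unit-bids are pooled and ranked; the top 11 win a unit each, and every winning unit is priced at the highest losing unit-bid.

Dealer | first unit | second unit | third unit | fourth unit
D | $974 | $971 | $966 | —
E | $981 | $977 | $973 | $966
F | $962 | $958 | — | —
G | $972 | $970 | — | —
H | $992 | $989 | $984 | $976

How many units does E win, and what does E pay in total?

All unit-bids, highest first — top 11: 992 (H-1), 989 (H-2), 984 (H-3), 981 (E-1), 977 (E-2), 976 (H-4), 974 (D-1), 973 (E-3), 972 (G-1), 971 (D-2), 970 (G-2)
Highest rejected unit-bid = $966.
E wins 3 unit(s) at $966 each.

E: 3 units, pays $2,898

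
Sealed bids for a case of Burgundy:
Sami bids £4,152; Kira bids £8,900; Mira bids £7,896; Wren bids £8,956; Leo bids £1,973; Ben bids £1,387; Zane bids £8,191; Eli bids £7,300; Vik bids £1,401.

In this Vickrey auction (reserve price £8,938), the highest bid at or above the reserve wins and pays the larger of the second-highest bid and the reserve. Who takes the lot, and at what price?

Wren pays £8,938

Sorting bids: 8,956 (Wren) > 8,900 (Kira) > 8,191 (Zane) > 7,896 (Mira) > 7,300 (Eli) > 4,152 (Sami) > …
Highest eligible bid: Wren at £8,956.
Second-highest bid £8,900 is below the reserve £8,938, so the reserve binds → payment £8,938.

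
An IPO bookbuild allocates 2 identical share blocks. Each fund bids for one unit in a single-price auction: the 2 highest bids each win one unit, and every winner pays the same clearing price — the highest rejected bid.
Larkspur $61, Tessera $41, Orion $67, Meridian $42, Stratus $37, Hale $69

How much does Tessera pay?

Bids ranked high→low: 69 (Hale), 67 (Orion), 61 (Larkspur), 42 (Meridian), …
The 2 highest are Hale, Orion.
First losing bid is Larkspur's $61, which sets the uniform price.
Tessera does not win → pays $0.

Tessera pays $0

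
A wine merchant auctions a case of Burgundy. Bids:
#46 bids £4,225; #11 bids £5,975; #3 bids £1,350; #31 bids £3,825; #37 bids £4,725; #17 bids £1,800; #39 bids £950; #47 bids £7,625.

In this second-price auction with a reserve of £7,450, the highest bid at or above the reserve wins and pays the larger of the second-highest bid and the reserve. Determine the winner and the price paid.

Bids ranked: 7,625 (#47) > 5,975 (#11) > 4,725 (#37) > 4,225 (#46) > 3,825 (#31) > 1,800 (#17) > …
Highest eligible bid: #47 at £7,625.
Second-highest bid £5,975 is below the reserve £7,450, so the reserve binds → payment £7,450.

#47 pays £7,450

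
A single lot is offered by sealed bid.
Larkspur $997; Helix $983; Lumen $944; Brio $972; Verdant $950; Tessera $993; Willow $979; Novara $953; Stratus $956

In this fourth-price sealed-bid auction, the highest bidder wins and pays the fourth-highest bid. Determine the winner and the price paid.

Larkspur pays $979

Bids in order: 997 (Larkspur) > 993 (Tessera) > 983 (Helix) > 979 (Willow) > 972 (Brio) > 956 (Stratus) > …
Larkspur wins; payment is bid #4 in the ranking = $979.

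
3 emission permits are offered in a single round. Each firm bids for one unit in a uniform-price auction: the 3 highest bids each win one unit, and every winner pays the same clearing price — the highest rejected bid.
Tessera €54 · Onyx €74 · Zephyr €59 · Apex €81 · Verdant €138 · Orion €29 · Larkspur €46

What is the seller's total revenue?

Bids ranked high→low: 138 (Verdant), 81 (Apex), 74 (Onyx), 59 (Zephyr), 54 (Tessera), …
The 3 highest are Verdant, Apex, Onyx.
First losing bid is Zephyr's €59, which sets the uniform price.
Total revenue = 3 × €59 = €177.

Total revenue: €177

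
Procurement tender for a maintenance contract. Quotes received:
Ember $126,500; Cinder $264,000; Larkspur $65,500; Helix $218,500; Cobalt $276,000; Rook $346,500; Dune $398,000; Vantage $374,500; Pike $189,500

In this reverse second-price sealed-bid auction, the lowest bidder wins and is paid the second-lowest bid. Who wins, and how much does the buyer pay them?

Reverse second-price sealed-bid auction: the lowest bidder wins and is paid the second-lowest bid.
Bids ranked: 65,500 (Larkspur) < 126,500 (Ember) < 189,500 (Pike) < 218,500 (Helix) < 264,000 (Cinder) < 276,000 (Cobalt) < …
Larkspur is lowest; is paid the second-lowest bid, $126,500.

Larkspur is paid $126,500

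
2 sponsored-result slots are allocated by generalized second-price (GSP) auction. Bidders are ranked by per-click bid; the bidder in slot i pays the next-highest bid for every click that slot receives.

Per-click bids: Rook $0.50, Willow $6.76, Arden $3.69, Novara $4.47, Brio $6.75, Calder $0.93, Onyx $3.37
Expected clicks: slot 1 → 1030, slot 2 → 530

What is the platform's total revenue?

Total revenue: $9321.60

Per-click bids in order: $6.76 (Willow) > $6.75 (Brio) > $4.47 (Novara) > …
Slot 1: Willow pays $6.75 × 1030 = $6952.50
Slot 2: Brio pays $4.47 × 530 = $2369.10
Total = $9321.60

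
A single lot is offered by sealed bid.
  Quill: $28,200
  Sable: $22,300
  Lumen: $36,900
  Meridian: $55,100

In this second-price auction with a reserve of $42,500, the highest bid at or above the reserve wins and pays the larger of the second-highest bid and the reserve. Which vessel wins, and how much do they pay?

Meridian pays $42,500

Bids in order: 55,100 (Meridian) > 36,900 (Lumen) > 28,200 (Quill) > 22,300 (Sable)
Highest eligible bid: Meridian at $55,100.
max(second-highest $36,900, reserve $42,500) = $42,500.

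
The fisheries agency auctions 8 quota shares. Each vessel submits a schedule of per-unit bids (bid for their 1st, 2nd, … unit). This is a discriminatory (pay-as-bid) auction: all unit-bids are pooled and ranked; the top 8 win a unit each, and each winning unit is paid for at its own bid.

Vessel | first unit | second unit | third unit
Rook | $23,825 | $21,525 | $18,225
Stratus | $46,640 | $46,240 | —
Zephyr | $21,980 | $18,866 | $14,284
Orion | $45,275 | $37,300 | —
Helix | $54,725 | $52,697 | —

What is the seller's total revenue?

Pooled unit-bids ranked (top 8): 54,725 (Helix-1), 52,697 (Helix-2), 46,640 (Stratus-1), 46,240 (Stratus-2), 45,275 (Orion-1), 37,300 (Orion-2), 23,825 (Rook-1), 21,980 (Zephyr-1)
Next rejected bid: $21,525 (not a price — pay-as-bid).
Each winning unit pays its own bid.
Revenue = 54,725 + 52,697 + 46,640 + 46,240 + 45,275 + 37,300 + 23,825 + 21,980 = $328,682.

Total revenue: $328,682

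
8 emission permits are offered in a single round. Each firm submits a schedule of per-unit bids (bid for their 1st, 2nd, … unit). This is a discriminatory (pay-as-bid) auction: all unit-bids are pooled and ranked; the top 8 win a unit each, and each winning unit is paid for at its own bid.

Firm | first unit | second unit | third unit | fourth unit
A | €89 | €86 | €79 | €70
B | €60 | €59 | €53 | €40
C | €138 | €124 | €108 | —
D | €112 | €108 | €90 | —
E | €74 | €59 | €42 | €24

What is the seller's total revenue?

Total revenue: €855

Merging the schedules and taking the best 8: 138 (C-1), 124 (C-2), 112 (D-1), 108 (C-3), 108 (D-2), 90 (D-3), 89 (A-1), 86 (A-2)
Next rejected bid: €79 (not a price — pay-as-bid).
Each winning unit pays its own bid.
Revenue = 138 + 124 + 112 + 108 + 108 + 90 + 89 + 86 = €855.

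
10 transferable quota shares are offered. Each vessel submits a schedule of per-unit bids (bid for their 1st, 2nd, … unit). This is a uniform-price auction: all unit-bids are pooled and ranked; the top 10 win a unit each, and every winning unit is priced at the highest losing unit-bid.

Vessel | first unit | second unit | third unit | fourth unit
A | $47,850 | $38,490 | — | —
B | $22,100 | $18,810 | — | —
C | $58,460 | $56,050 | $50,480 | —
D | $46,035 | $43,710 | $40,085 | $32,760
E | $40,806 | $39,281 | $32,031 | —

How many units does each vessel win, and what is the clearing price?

Merging the schedules and taking the best 10: 58,460 (C-1), 56,050 (C-2), 50,480 (C-3), 47,850 (A-1), 46,035 (D-1), 43,710 (D-2), 40,806 (E-1), 40,085 (D-3), 39,281 (E-2), 38,490 (A-2)
Highest rejected unit-bid = $32,760.
Allocation: A 2, C 3, D 3, E 2.

A 2, C 3, D 3, E 2; clearing price $32,760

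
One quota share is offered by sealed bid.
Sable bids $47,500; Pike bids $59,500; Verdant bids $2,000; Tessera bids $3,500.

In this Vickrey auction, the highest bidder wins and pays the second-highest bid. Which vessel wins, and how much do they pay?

Pike pays $47,500

Rule: the highest bidder wins and pays the second-highest bid.
Bids in order: 59,500 (Pike) > 47,500 (Sable) > 3,500 (Tessera) > 2,000 (Verdant)
Second-price: Pike pays Sable's bid of $47,500.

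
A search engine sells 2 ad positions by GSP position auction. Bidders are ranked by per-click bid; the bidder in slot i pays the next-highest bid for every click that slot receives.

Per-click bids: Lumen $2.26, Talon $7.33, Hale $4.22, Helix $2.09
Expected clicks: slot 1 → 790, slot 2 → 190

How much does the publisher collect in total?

Ranked by bid: $7.33 (Talon) > $4.22 (Hale) > $2.26 (Lumen) > …
Slot 1: Talon pays $4.22 × 790 = $3333.80
Slot 2: Hale pays $2.26 × 190 = $429.40
Total = $3763.20

Total revenue: $3763.20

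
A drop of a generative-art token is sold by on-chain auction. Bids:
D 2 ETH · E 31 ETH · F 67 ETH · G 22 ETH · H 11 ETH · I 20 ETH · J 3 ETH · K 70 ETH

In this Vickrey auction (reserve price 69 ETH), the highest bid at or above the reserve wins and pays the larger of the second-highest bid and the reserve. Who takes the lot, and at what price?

K pays 69 ETH

Bids ranked: 70 (K) > 67 (F) > 31 (E) > 22 (G) > 20 (I) > 11 (H) > …
K has the top bid at or above the reserve (70 ETH).
max(second-highest 67 ETH, reserve 69 ETH) = 69 ETH.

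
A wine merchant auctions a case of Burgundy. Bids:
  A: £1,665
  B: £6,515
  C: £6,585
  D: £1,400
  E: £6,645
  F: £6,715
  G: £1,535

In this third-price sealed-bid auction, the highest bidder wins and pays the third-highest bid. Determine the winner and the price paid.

F pays £6,585

Bids ranked: 6,715 (F) > 6,645 (E) > 6,585 (C) > 6,515 (B) > 1,665 (A) > 1,535 (G) > …
F is highest; pays the third-highest bid, £6,585.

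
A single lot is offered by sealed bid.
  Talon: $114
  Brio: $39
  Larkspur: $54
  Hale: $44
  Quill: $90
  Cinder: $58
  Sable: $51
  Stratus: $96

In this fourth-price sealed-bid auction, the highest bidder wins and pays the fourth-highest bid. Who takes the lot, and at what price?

Talon pays $58

Bids ranked: 114 (Talon) > 96 (Stratus) > 90 (Quill) > 58 (Cinder) > 54 (Larkspur) > 51 (Sable) > …
Talon wins; payment is bid #4 in the ranking = $58.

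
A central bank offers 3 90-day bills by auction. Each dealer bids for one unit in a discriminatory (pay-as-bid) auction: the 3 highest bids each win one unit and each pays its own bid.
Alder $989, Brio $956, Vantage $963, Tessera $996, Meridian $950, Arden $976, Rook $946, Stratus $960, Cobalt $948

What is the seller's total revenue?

Ordering the bids: 996 (Tessera), 989 (Alder), 976 (Arden), 963 (Vantage), 960 (Stratus), …
The 3 highest are Tessera, Alder, Arden.
Total revenue = 996 + 989 + 976 = $2,961.

Total revenue: $2,961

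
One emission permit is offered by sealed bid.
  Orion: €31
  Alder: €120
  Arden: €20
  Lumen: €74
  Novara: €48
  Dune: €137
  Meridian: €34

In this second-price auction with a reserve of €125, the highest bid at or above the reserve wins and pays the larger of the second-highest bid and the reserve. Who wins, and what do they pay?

Dune pays €125

Sorting bids: 137 (Dune) > 120 (Alder) > 74 (Lumen) > 48 (Novara) > 34 (Meridian) > 31 (Orion) > …
Dune has the top bid at or above the reserve (€137).
max(second-highest €120, reserve €125) = €125.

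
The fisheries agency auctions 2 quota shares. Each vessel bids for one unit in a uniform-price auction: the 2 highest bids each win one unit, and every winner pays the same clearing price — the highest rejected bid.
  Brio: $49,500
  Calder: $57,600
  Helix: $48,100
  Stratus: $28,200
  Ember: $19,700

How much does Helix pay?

Sorting: 57,600 (Calder), 49,500 (Brio), 48,100 (Helix), 28,200 (Stratus), …
Winners (2 units): Calder, Brio.
Highest unsuccessful bid: $48,100 → clearing price.
Helix does not win → pays $0.

Helix pays $0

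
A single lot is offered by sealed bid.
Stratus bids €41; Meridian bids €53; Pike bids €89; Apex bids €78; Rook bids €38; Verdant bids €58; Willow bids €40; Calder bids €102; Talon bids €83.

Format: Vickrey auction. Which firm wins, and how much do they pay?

Calder pays €89

Sorting bids: 102 (Calder) > 89 (Pike) > 83 (Talon) > 78 (Apex) > 58 (Verdant) > 53 (Meridian) > …
Calder is highest; pays the second-highest bid, €89.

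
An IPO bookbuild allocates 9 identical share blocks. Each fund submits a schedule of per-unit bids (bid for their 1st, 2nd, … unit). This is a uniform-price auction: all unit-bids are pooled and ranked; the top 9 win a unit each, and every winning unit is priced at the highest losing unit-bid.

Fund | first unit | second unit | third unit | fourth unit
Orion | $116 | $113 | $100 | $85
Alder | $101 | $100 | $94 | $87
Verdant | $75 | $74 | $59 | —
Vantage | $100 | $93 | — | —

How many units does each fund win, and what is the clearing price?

Pooled unit-bids ranked (top 9): 116 (Orion-1), 113 (Orion-2), 101 (Alder-1), 100 (Orion-3), 100 (Alder-2), 100 (Vantage-1), 94 (Alder-3), 93 (Vantage-2), 87 (Alder-4)
The (k+1)-th unit-bid is $85.
Allocation: Alder 4, Orion 3, Vantage 2.

Alder 4, Orion 3, Vantage 2; clearing price $85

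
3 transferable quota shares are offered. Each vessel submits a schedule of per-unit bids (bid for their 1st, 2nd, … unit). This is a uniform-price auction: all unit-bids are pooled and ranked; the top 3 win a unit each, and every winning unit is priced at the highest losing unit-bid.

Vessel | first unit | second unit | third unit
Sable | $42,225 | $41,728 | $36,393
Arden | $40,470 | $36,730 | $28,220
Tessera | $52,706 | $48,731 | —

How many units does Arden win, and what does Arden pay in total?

Arden: 0 units, pays $0

All unit-bids, highest first — top 3: 52,706 (Tessera-1), 48,731 (Tessera-2), 42,225 (Sable-1)
First bid not allocated: $41,728.
Arden wins 0 unit(s) at $41,728 each.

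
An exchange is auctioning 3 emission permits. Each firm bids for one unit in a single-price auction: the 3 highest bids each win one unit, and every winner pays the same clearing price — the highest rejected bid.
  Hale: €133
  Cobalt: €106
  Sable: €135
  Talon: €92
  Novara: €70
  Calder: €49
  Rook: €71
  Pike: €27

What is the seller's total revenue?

Bids ranked high→low: 135 (Sable), 133 (Hale), 106 (Cobalt), 92 (Talon), 71 (Rook), …
The 3 highest are Sable, Hale, Cobalt.
Clearing price = highest rejected bid = €92.
Total revenue = 3 × €92 = €276.

Total revenue: €276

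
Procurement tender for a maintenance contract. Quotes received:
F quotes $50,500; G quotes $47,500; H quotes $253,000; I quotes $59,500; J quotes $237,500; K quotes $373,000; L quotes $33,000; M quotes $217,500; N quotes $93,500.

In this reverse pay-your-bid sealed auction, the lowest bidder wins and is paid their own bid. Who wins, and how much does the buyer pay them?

Sorting bids: 33,000 (L) < 47,500 (G) < 50,500 (F) < 59,500 (I) < 93,500 (N) < 217,500 (M) < …
L has the lowest bid and is paid exactly that: $33,000.

L is paid $33,000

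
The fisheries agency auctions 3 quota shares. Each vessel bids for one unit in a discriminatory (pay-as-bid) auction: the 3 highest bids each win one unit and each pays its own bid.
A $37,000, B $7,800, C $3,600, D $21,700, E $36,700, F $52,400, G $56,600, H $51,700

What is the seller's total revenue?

Ordering the bids: 56,600 (G), 52,400 (F), 51,700 (H), 37,000 (A), 36,700 (E), …
The 3 highest are G, F, H.
Total revenue = 56,600 + 52,400 + 51,700 = $160,700.

Total revenue: $160,700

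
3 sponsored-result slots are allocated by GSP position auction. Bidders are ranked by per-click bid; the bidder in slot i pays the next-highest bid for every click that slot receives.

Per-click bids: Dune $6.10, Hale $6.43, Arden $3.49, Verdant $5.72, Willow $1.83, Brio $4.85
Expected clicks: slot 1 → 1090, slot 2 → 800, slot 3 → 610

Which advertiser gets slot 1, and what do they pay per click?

Sorting advertisers: $6.43 (Hale) > $6.10 (Dune) > $5.72 (Verdant) > $4.85 (Brio) > …
Slot 1 goes to the first-ranked bidder, Hale, who pays the next bid down: $6.10/click.

Hale; $6.10 per click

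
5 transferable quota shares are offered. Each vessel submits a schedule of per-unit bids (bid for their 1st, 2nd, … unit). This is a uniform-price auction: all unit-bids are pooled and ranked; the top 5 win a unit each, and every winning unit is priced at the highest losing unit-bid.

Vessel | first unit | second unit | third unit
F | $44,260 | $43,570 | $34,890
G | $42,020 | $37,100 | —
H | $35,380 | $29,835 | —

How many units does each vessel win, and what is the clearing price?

F 2, G 2, H 1; clearing price $34,890

Pooled unit-bids ranked (top 5): 44,260 (F-1), 43,570 (F-2), 42,020 (G-1), 37,100 (G-2), 35,380 (H-1)
Highest rejected unit-bid = $34,890.
Allocation: F 2, G 2, H 1.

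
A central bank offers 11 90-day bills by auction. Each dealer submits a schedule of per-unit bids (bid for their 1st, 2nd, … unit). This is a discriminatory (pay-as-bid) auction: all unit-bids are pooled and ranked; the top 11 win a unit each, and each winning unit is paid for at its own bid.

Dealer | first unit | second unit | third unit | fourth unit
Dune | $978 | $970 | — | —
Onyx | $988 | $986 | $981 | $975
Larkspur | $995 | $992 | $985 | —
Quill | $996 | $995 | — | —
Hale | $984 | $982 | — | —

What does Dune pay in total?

Dune pays $978

All unit-bids, highest first — top 11: 996 (Quill-1), 995 (Larkspur-1), 995 (Quill-2), 992 (Larkspur-2), 988 (Onyx-1), 986 (Onyx-2), 985 (Larkspur-3), 984 (Hale-1), 982 (Hale-2), 981 (Onyx-3), 978 (Dune-1)
Next rejected bid: $975 (not a price — pay-as-bid).
Dune's winning unit-bids: 978 = $978.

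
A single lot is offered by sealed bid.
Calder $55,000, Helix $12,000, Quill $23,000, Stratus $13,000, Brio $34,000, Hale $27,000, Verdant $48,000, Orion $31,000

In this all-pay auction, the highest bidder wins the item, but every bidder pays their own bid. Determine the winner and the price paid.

Rule: the highest bidder wins the item, but every bidder pays their own bid.
Bids ranked: 55,000 (Calder) > 48,000 (Verdant) > 34,000 (Brio) > 31,000 (Orion) > 27,000 (Hale) > 23,000 (Quill) > …
Calder is highest and takes the item; every bidder forfeits their bid.

Calder pays $55,000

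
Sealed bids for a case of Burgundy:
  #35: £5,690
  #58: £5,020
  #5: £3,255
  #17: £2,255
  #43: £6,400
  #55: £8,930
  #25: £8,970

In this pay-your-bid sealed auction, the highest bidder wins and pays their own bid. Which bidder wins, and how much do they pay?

Pay-your-bid sealed auction: the highest bidder wins and pays their own bid.
Bids in order: 8,970 (#25) > 8,930 (#55) > 6,400 (#43) > 5,690 (#35) > 5,020 (#58) > 3,255 (#5) > …
First-price: #25 pays what they bid, £8,970.

#25 pays £8,970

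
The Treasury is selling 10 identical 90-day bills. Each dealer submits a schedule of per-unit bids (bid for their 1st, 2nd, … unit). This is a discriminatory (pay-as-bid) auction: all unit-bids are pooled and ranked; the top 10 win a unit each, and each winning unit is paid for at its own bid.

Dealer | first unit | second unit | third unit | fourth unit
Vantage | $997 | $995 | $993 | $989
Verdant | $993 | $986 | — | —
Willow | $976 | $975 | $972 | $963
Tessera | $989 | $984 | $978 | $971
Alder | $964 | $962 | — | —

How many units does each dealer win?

All unit-bids, highest first — top 10: 997 (Vantage-1), 995 (Vantage-2), 993 (Vantage-3), 993 (Verdant-1), 989 (Vantage-4), 989 (Tessera-1), 986 (Verdant-2), 984 (Tessera-2), 978 (Tessera-3), 976 (Willow-1)
Next rejected bid: $975 (not a price — pay-as-bid).
Allocation: Tessera 3, Vantage 4, Verdant 2, Willow 1.

Tessera 3, Vantage 4, Verdant 2, Willow 1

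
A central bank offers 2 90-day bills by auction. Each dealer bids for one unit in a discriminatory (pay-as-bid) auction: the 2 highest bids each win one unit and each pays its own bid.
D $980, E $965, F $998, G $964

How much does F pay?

F pays $998

Sorting: 998 (F), 980 (D), 965 (E), 964 (G)
The 2 highest are F, D.
F wins → own bid $998.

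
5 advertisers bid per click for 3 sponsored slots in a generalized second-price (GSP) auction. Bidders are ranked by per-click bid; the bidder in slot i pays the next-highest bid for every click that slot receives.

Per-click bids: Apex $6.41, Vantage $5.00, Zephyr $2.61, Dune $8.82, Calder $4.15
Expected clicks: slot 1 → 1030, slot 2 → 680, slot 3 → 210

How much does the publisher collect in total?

Per-click bids in order: $8.82 (Dune) > $6.41 (Apex) > $5.00 (Vantage) > $4.15 (Calder) > …
Slot 1: Dune pays $6.41 × 1030 = $6602.30
Slot 2: Apex pays $5.00 × 680 = $3400.00
Slot 3: Vantage pays $4.15 × 210 = $871.50
Total = $10873.80

Total revenue: $10873.80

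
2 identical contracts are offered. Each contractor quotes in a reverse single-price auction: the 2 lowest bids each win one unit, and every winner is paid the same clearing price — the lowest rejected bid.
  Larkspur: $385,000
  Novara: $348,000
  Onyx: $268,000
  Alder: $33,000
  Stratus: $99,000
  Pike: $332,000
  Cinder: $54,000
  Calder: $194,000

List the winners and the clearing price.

Alder, Cinder; each is paid $99,000

Bids ranked low→high: 33,000 (Alder), 54,000 (Cinder), 99,000 (Stratus), 194,000 (Calder), …
The 2 lowest are Alder, Cinder.
Lowest unsuccessful bid: $99,000 → clearing price.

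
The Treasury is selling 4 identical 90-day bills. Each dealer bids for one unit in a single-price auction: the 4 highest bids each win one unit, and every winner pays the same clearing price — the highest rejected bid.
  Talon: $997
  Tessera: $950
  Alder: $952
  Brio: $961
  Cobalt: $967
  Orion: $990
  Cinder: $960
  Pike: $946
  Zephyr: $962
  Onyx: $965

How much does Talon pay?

Bids ranked high→low: 997 (Talon), 990 (Orion), 967 (Cobalt), 965 (Onyx), 962 (Zephyr), 961 (Brio), …
The 4 highest are Talon, Orion, Cobalt, Onyx.
First losing bid is Zephyr's $962, which sets the uniform price.
Talon wins → pays $962.

Talon pays $962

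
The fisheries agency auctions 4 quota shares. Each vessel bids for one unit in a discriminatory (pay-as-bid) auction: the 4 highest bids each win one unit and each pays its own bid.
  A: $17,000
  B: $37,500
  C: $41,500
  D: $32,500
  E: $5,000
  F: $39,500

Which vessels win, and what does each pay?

Sorting: 41,500 (C), 39,500 (F), 37,500 (B), 32,500 (D), 17,000 (A), 5,000 (E)
Top 4: C, F, B, D.
Each winner pays its own bid: C $41,500, F $39,500, B $37,500, D $32,500.

C $41,500, F $39,500, B $37,500, D $32,500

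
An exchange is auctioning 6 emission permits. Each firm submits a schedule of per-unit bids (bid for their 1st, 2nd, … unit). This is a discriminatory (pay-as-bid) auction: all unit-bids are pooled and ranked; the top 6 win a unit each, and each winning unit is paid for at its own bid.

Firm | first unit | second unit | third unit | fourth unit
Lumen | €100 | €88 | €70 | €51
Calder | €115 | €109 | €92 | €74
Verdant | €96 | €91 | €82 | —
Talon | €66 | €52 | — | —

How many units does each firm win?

All unit-bids, highest first — top 6: 115 (Calder-1), 109 (Calder-2), 100 (Lumen-1), 96 (Verdant-1), 92 (Calder-3), 91 (Verdant-2)
Next rejected bid: €88 (not a price — pay-as-bid).
Allocation: Calder 3, Lumen 1, Verdant 2.

Calder 3, Lumen 1, Verdant 2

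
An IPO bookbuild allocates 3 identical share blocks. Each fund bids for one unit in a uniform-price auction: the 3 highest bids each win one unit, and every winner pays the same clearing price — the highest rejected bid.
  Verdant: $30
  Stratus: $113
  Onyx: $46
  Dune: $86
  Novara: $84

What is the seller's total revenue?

Sorting: 113 (Stratus), 86 (Dune), 84 (Novara), 46 (Onyx), 30 (Verdant)
The 3 highest are Stratus, Dune, Novara.
Highest unsuccessful bid: $46 → clearing price.
Total revenue = 3 × $46 = $138.

Total revenue: $138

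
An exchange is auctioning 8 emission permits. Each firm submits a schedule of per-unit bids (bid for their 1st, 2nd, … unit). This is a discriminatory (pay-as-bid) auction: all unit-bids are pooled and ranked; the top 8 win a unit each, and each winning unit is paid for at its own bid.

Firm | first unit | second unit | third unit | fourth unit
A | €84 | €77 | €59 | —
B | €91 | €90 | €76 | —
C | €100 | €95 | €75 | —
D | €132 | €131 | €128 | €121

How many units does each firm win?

All unit-bids, highest first — top 8: 132 (D-1), 131 (D-2), 128 (D-3), 121 (D-4), 100 (C-1), 95 (C-2), 91 (B-1), 90 (B-2)
Next rejected bid: €84 (not a price — pay-as-bid).
Allocation: B 2, C 2, D 4.

B 2, C 2, D 4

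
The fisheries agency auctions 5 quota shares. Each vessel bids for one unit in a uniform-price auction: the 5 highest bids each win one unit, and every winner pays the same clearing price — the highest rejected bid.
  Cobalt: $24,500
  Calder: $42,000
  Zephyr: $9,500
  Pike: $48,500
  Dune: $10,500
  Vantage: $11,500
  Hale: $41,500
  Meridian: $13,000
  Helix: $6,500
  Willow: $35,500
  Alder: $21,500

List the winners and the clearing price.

Pike, Calder, Hale, Willow, Cobalt; each pays $21,500

Ordering the bids: 48,500 (Pike), 42,000 (Calder), 41,500 (Hale), 35,500 (Willow), 24,500 (Cobalt), 21,500 (Alder), 13,000 (Meridian), …
Winners (5 units): Pike, Calder, Hale, Willow, Cobalt.
Highest unsuccessful bid: $21,500 → clearing price.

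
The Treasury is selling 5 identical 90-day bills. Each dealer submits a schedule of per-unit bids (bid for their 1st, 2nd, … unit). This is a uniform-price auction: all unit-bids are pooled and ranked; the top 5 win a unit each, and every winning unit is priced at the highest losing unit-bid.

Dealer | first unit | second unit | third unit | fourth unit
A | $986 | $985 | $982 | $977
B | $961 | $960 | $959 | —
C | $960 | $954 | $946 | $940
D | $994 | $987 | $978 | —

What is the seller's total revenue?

Total revenue: $4,890

All unit-bids, highest first — top 5: 994 (D-1), 987 (D-2), 986 (A-1), 985 (A-2), 982 (A-3)
First bid not allocated: $978.
Allocation: A 3, D 2. Every unit priced at $978.
Revenue = 5 × 978 = $4,890.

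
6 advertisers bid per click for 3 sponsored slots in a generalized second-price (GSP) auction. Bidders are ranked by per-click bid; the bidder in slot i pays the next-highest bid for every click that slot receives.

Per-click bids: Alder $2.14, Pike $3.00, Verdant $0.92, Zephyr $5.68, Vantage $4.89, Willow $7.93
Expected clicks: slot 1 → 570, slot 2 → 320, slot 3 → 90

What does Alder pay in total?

Sorting advertisers: $7.93 (Willow) > $5.68 (Zephyr) > $4.89 (Vantage) > $3.00 (Pike) > …
Alder ranks below slot 3 → no slot, pays nothing.

Alder pays $0.00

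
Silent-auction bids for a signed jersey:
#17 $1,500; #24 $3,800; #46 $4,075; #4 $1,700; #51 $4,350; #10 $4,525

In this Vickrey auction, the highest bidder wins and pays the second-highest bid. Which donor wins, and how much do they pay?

#10 pays $4,350

Bids in order: 4,525 (#10) > 4,350 (#51) > 4,075 (#46) > 3,800 (#24) > 1,700 (#4) > 1,500 (#17)
#10 wins with the highest bid; price is set by the runner-up at $4,350.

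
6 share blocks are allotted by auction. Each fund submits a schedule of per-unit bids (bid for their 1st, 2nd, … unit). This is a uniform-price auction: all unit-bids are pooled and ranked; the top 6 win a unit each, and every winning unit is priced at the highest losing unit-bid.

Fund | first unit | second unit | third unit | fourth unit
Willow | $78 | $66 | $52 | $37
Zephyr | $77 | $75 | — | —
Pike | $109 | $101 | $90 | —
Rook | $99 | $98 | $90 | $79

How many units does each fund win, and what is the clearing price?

Pike 3, Rook 3; clearing price $79

Pooled unit-bids ranked (top 6): 109 (Pike-1), 101 (Pike-2), 99 (Rook-1), 98 (Rook-2), 90 (Pike-3), 90 (Rook-3)
The (k+1)-th unit-bid is $79.
Allocation: Pike 3, Rook 3.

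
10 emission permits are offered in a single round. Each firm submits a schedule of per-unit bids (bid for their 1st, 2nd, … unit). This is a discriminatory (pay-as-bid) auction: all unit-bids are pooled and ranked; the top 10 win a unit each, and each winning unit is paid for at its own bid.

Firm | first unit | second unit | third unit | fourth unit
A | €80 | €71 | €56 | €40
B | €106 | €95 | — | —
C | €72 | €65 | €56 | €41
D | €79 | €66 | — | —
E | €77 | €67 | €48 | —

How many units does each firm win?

Merging the schedules and taking the best 10: 106 (B-1), 95 (B-2), 80 (A-1), 79 (D-1), 77 (E-1), 72 (C-1), 71 (A-2), 67 (E-2), 66 (D-2), 65 (C-2)
Next rejected bid: €56 (not a price — pay-as-bid).
Allocation: A 2, B 2, C 2, D 2, E 2.

A 2, B 2, C 2, D 2, E 2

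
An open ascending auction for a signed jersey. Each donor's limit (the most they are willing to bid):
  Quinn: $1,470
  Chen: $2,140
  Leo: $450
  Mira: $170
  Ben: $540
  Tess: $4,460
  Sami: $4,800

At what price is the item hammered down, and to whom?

Rule: the price rises until one bidder remains; the winner pays the price at which the last rival dropped out.
Sorting limits: 4,800 (Sami) > 4,460 (Tess) > 2,140 (Chen) > 1,470 (Quinn) > 540 (Ben) > 450 (Leo) > …
Bidding ends when Tess exits at $4,460; Sami takes it.

Sami wins at $4,460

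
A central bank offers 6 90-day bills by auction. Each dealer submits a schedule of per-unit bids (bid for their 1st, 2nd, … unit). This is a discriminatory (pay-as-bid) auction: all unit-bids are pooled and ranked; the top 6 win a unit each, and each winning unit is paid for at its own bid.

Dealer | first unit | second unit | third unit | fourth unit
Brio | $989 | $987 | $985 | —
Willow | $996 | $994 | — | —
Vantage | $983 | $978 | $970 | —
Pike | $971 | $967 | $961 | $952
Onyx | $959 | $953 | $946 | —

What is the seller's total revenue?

Total revenue: $5,934

Pooled unit-bids ranked (top 6): 996 (Willow-1), 994 (Willow-2), 989 (Brio-1), 987 (Brio-2), 985 (Brio-3), 983 (Vantage-1)
Next rejected bid: $978 (not a price — pay-as-bid).
Each winning unit pays its own bid.
Revenue = 996 + 994 + 989 + 987 + 985 + 983 = $5,934.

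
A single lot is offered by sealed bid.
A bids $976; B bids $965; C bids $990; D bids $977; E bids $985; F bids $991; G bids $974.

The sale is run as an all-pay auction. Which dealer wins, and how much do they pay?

F pays $991

Bids in order: 991 (F) > 990 (C) > 985 (E) > 977 (D) > 976 (A) > 974 (G) > …
F wins with the top bid; all bids are sunk regardless.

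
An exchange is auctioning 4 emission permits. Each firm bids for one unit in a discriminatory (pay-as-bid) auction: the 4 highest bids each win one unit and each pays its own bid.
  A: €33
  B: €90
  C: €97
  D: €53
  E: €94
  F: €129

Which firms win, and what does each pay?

Sorting: 129 (F), 97 (C), 94 (E), 90 (B), 53 (D), 33 (A)
Top 4: F, C, E, B.
Each winner pays its own bid: F €129, C €97, E €94, B €90.

F €129, C €97, E €94, B €90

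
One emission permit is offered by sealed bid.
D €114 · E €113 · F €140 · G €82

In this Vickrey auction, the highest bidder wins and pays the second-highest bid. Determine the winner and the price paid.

F pays €114

Bids ranked: 140 (F) > 114 (D) > 113 (E) > 82 (G)
Second-price: F pays D's bid of €114.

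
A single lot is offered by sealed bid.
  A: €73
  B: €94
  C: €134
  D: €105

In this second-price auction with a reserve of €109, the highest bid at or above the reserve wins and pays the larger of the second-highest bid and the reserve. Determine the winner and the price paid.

Sorting bids: 134 (C) > 105 (D) > 94 (B) > 73 (A)
C has the top bid at or above the reserve (€134).
max(second-highest €105, reserve €109) = €109.

C pays €109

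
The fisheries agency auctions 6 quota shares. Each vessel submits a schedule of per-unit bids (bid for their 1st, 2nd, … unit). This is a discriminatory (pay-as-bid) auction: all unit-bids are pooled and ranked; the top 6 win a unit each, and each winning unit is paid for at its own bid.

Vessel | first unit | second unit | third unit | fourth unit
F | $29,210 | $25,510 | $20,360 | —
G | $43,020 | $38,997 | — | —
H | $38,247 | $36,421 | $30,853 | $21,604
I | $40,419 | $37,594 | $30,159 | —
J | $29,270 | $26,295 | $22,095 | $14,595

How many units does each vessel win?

All unit-bids, highest first — top 6: 43,020 (G-1), 40,419 (I-1), 38,997 (G-2), 38,247 (H-1), 37,594 (I-2), 36,421 (H-2)
Next rejected bid: $30,853 (not a price — pay-as-bid).
Allocation: G 2, H 2, I 2.

G 2, H 2, I 2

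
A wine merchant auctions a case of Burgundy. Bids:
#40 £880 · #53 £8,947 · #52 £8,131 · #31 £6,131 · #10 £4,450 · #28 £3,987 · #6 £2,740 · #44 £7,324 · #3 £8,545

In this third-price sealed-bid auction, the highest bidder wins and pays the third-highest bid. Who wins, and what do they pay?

#53 pays £8,131

Bids ranked: 8,947 (#53) > 8,545 (#3) > 8,131 (#52) > 7,324 (#44) > 6,131 (#31) > 4,450 (#10) > …
#53 is highest; pays the third-highest bid, £8,131.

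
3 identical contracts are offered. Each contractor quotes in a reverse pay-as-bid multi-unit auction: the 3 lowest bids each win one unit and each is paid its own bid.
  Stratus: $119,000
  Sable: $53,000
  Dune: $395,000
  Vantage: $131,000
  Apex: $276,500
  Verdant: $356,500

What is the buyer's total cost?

Total cost: $303,000

Sorting: 53,000 (Sable), 119,000 (Stratus), 131,000 (Vantage), 276,500 (Apex), 356,500 (Verdant), …
The 3 lowest are Sable, Stratus, Vantage.
Total cost = 53,000 + 119,000 + 131,000 = $303,000.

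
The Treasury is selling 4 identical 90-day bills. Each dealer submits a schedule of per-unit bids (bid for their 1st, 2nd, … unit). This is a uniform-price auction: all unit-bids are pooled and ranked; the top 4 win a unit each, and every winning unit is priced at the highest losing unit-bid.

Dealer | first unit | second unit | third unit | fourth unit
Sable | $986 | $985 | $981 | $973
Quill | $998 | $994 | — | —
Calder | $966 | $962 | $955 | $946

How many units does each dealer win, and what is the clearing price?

Quill 2, Sable 2; clearing price $981

All unit-bids, highest first — top 4: 998 (Quill-1), 994 (Quill-2), 986 (Sable-1), 985 (Sable-2)
Highest rejected unit-bid = $981.
Allocation: Quill 2, Sable 2.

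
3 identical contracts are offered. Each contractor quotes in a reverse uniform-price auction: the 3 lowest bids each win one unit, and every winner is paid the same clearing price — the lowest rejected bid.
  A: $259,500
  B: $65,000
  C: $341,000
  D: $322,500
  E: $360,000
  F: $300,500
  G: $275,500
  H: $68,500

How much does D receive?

D is paid $0

Sorting: 65,000 (B), 68,500 (H), 259,500 (A), 275,500 (G), 300,500 (F), …
Winners (3 units): B, H, A.
Clearing price = lowest rejected bid = $275,500.
D does not win → is paid $0.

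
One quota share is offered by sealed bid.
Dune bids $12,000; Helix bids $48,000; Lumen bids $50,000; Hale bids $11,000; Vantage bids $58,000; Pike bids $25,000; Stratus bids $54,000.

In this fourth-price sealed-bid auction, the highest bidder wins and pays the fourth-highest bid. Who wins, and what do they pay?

Rule: the highest bidder wins and pays the fourth-highest bid.
Bids in order: 58,000 (Vantage) > 54,000 (Stratus) > 50,000 (Lumen) > 48,000 (Helix) > 25,000 (Pike) > 12,000 (Dune) > …
Vantage is highest; pays the fourth-highest bid, $48,000.

Vantage pays $48,000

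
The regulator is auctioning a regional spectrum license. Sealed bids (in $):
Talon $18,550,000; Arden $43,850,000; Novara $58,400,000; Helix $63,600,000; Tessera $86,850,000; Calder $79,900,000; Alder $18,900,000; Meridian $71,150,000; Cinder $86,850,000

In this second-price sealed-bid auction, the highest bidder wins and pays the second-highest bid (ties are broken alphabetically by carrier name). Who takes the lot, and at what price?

Cinder pays $86,850,000

Bids in order: 86,850,000 (Cinder) > 86,850,000 (Tessera) > 79,900,000 (Calder) > 71,150,000 (Meridian) > 63,600,000 (Helix) > 58,400,000 (Novara) > …
Tie at $86,850,000 → Cinder wins by tie-break.
Second-price: Cinder pays Tessera's bid of $86,850,000.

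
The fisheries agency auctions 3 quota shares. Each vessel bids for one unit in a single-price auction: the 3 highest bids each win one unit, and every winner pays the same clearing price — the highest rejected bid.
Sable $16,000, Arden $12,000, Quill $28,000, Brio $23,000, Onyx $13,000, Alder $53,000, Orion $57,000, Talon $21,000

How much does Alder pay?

Ordering the bids: 57,000 (Orion), 53,000 (Alder), 28,000 (Quill), 23,000 (Brio), 21,000 (Talon), …
Top 3: Orion, Alder, Quill.
First losing bid is Brio's $23,000, which sets the uniform price.
Alder wins → pays $23,000.

Alder pays $23,000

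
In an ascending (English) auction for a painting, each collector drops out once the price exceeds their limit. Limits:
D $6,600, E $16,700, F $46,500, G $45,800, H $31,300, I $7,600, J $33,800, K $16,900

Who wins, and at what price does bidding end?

F wins at $45,800

Limits in order: 46,500 (F) > 45,800 (G) > 33,800 (J) > 31,300 (H) > 16,900 (K) > 16,700 (E) > …
G is the last rival to drop out, at $45,800; F remains and wins at that price.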